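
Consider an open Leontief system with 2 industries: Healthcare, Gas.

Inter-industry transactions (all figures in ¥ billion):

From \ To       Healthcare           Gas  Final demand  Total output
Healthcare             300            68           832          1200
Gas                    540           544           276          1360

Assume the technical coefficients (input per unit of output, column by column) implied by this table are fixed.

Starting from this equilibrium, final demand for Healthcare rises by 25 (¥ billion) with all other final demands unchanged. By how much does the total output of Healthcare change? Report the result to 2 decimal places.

Δx_H = 35.09

Technical coefficients a_ij = z_ij / X_j:
  a_HH = 300/1200 = 0.25, a_GH = 540/1200 = 0.45
  a_HG = 68/1360 = 0.05, a_GG = 544/1360 = 0.40
I − A =
  [   0.75    -0.05]
  [  -0.45     0.60]
det(I−A) = (0.75)(0.60) − (-0.05)(-0.45) = 0.4275
adj(I−A) = [[0.60, 0.05], [0.45, 0.75]]
(I − A)⁻¹ = adj(I−A) / det(I−A) ≈
  [   1.4035     0.1170]
  [   1.0526     1.7544]
Δx = (I − A)⁻¹ Δd with Δd having +25 in the Healthcare component and 0 elsewhere.
So Δx_H = L_HH · (+25), where L_HH = adj(I−A)_HH / det(I−A) = 0.60 / 0.4275.
Δx_H = 0.60 × (+25) / 0.4275 = 15.00 / 0.4275 ≈ 35.09.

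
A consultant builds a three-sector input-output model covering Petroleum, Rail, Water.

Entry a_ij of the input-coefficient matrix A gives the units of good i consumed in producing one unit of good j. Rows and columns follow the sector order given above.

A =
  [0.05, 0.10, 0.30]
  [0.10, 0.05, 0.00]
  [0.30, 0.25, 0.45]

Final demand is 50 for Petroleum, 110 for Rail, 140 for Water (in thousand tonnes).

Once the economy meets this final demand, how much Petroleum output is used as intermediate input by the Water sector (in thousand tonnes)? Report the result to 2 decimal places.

z_13 = 128.09

I − A =
  [   0.95    -0.10    -0.30]
  [  -0.10     0.95     0.00]
  [  -0.30    -0.25     0.55]
Cofactors of I−A, C_ij = (−1)^(i+j)·(minor ij) (rows/columns in the sector order above):
  C_11 = (0.95)(0.55) − (0.00)(-0.25) = 0.5225
  C_12 = −[(-0.10)(0.55) − (0.00)(-0.30)] = 0.0550
  C_13 = (-0.10)(-0.25) − (0.95)(-0.30) = 0.3100
  C_21 = −[(-0.10)(0.55) − (-0.30)(-0.25)] = 0.1300
  C_22 = (0.95)(0.55) − (-0.30)(-0.30) = 0.4325
  C_23 = −[(0.95)(-0.25) − (-0.10)(-0.30)] = 0.2675
  C_31 = (-0.10)(0.00) − (-0.30)(0.95) = 0.2850
  C_32 = −[(0.95)(0.00) − (-0.30)(-0.10)] = 0.0300
  C_33 = (0.95)(0.95) − (-0.10)(-0.10) = 0.8925
det(I−A) = Σ_j (I−A)_1j·C_1j = (0.95)(0.5225) + (-0.10)(0.0550) + (-0.30)(0.3100) = 0.397875
adj(I−A) = Cᵀ =
  [ 0.5225   0.1300   0.2850]
  [ 0.0550   0.4325   0.0300]
  [ 0.3100   0.2675   0.8925]
(I − A)⁻¹ = adj(I−A) / det(I−A) ≈
  [   1.3132     0.3267     0.7163]
  [   0.1382     1.0870     0.0754]
  [   0.7791     0.6723     2.2432]
First solve x = (I − A)⁻¹ d = adj(I−A)·d / det(I−A); in particular x_3 = (0.3100·50 + 0.2675·110 + 0.8925·140) / 0.397875 = 169.875 / 0.397875 ≈ 426.9557.
Intermediate flow from 1 to 3: z_13 = a_13 · x_3 = 0.30 × 169.875 / 0.397875 = 50.9625 / 0.397875 ≈ 128.09.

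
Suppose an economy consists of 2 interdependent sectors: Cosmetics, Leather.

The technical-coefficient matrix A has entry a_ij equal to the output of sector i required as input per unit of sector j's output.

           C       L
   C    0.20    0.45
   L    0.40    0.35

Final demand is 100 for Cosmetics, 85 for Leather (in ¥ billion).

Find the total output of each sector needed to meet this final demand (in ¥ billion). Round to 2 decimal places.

x_C = 303.68, x_L = 317.65

I − A =
  [   0.80    -0.45]
  [  -0.40     0.65]
det(I−A) = (0.80)(0.65) − (-0.45)(-0.40) = 0.3400
adj(I−A) = [[0.65, 0.45], [0.40, 0.80]]
(I − A)⁻¹ = adj(I−A) / det(I−A) ≈
  [   1.9118     1.3235]
  [   1.1765     2.3529]
x = (I − A)⁻¹ d = adj(I−A)·d / det(I−A), with det(I−A) = 0.3400:
  x_C = (0.65·100 + 0.45·85) / 0.3400 = 103.25 / 0.3400 ≈ 303.68
  x_L = (0.40·100 + 0.80·85) / 0.3400 = 108.00 / 0.3400 ≈ 317.65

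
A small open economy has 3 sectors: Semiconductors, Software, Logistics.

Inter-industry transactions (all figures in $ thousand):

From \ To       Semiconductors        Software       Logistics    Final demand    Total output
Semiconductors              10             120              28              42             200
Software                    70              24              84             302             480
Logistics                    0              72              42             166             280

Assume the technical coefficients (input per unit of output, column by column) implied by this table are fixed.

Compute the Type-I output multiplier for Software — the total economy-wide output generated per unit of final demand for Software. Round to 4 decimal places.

m_2 = 1.8263

Technical coefficients a_ij = z_ij / X_j:
  a_11 = 10/200 = 0.05, a_21 = 70/200 = 0.35, a_31 = 0/200 = 0.00
  a_12 = 120/480 = 0.25, a_22 = 24/480 = 0.05, a_32 = 72/480 = 0.15
  a_13 = 28/280 = 0.10, a_23 = 84/280 = 0.30, a_33 = 42/280 = 0.15
I − A =
  [   0.95    -0.25    -0.10]
  [  -0.35     0.95    -0.30]
  [   0.00    -0.15     0.85]
Cofactors of I−A, C_ij = (−1)^(i+j)·(minor ij) (rows/columns in the sector order above):
  C_11 = (0.95)(0.85) − (-0.30)(-0.15) = 0.7625
  C_12 = −[(-0.35)(0.85) − (-0.30)(0.00)] = 0.2975
  C_13 = (-0.35)(-0.15) − (0.95)(0.00) = 0.0525
  C_21 = −[(-0.25)(0.85) − (-0.10)(-0.15)] = 0.2275
  C_22 = (0.95)(0.85) − (-0.10)(0.00) = 0.8075
  C_23 = −[(0.95)(-0.15) − (-0.25)(0.00)] = 0.1425
  C_31 = (-0.25)(-0.30) − (-0.10)(0.95) = 0.1700
  C_32 = −[(0.95)(-0.30) − (-0.10)(-0.35)] = 0.3200
  C_33 = (0.95)(0.95) − (-0.25)(-0.35) = 0.8150
det(I−A) = Σ_j (I−A)_1j·C_1j = (0.95)(0.7625) + (-0.25)(0.2975) + (-0.10)(0.0525) = 0.64475
adj(I−A) = Cᵀ =
  [ 0.7625   0.2275   0.1700]
  [ 0.2975   0.8075   0.3200]
  [ 0.0525   0.1425   0.8150]
(I − A)⁻¹ = adj(I−A) / det(I−A) ≈
  [   1.18263     0.35285     0.26367]
  [   0.46142     1.25242     0.49632]
  [   0.08143     0.22102     1.26406]
The output multiplier for sector j is the column-j sum of the Leontief inverse (I − A)⁻¹ = adj(I−A) / det(I−A).
Column 2 of adj(I−A): (0.2275, 0.8075, 0.1425); det(I−A) = 0.64475.
m_2 = (0.2275 + 0.8075 + 0.1425) / 0.64475 = 1.1775 / 0.64475 ≈ 1.8263.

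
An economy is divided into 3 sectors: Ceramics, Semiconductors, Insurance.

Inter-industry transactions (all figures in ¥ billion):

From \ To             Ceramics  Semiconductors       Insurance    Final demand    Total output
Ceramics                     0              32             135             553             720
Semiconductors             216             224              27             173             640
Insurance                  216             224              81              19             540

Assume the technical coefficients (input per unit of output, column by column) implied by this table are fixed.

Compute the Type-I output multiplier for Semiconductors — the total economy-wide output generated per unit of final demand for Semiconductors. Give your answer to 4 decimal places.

Technical coefficients a_ij = z_ij / X_j:
  a_CC = 0/720 = 0.00, a_SC = 216/720 = 0.30, a_IC = 216/720 = 0.30
  a_CS = 32/640 = 0.05, a_SS = 224/640 = 0.35, a_IS = 224/640 = 0.35
  a_CI = 135/540 = 0.25, a_SI = 27/540 = 0.05, a_II = 81/540 = 0.15
I − A =
  [   1.00    -0.05    -0.25]
  [  -0.30     0.65    -0.05]
  [  -0.30    -0.35     0.85]
Cofactors of I−A, C_ij = (−1)^(i+j)·(minor ij) (rows/columns in the sector order above):
  C_11 = (0.65)(0.85) − (-0.05)(-0.35) = 0.5350
  C_12 = −[(-0.30)(0.85) − (-0.05)(-0.30)] = 0.2700
  C_13 = (-0.30)(-0.35) − (0.65)(-0.30) = 0.3000
  C_21 = −[(-0.05)(0.85) − (-0.25)(-0.35)] = 0.1300
  C_22 = (1.00)(0.85) − (-0.25)(-0.30) = 0.7750
  C_23 = −[(1.00)(-0.35) − (-0.05)(-0.30)] = 0.3650
  C_31 = (-0.05)(-0.05) − (-0.25)(0.65) = 0.1650
  C_32 = −[(1.00)(-0.05) − (-0.25)(-0.30)] = 0.1250
  C_33 = (1.00)(0.65) − (-0.05)(-0.30) = 0.6350
det(I−A) = Σ_j (I−A)_1j·C_1j = (1.00)(0.5350) + (-0.05)(0.2700) + (-0.25)(0.3000) = 0.4465
adj(I−A) = Cᵀ =
  [ 0.5350   0.1300   0.1650]
  [ 0.2700   0.7750   0.1250]
  [ 0.3000   0.3650   0.6350]
(I − A)⁻¹ = adj(I−A) / det(I−A) ≈
  [   1.19821     0.29115     0.36954]
  [   0.60470     1.73572     0.27996]
  [   0.67189     0.81747     1.42217]
The output multiplier for sector j is the column-j sum of the Leontief inverse (I − A)⁻¹ = adj(I−A) / det(I−A).
Column S of adj(I−A): (0.1300, 0.7750, 0.3650); det(I−A) = 0.4465.
m_S = (0.1300 + 0.7750 + 0.3650) / 0.4465 = 1.27 / 0.4465 ≈ 2.8443.

m_S = 2.8443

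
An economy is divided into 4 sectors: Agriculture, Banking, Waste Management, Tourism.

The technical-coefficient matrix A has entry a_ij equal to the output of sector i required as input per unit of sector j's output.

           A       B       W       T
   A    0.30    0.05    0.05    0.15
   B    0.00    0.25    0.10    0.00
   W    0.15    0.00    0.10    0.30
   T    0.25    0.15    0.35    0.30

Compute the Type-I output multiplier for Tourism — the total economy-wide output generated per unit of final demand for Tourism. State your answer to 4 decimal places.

I − A =
  [   0.70    -0.05    -0.05    -0.15]
  [   0.00     0.75    -0.10     0.00]
  [  -0.15     0.00     0.90    -0.30]
  [  -0.25    -0.15    -0.35     0.70]
Compute the cofactors C_ij = (−1)^(i+j)·(3×3 minor ij) of I−A; the adjugate is their transpose:
adj(I−A) = Cᵀ =
  [ 0.389250   0.048750   0.071375   0.114000]
  [ 0.018000   0.316875   0.045250   0.023250]
  [ 0.135000   0.043875   0.339375   0.174375]
  [ 0.210375   0.107250   0.204875   0.466125]
det(I−A) = Σ_j (I−A)_1j·C_1j = (0.70)(0.389250) + (-0.05)(0.018000) + (-0.05)(0.135000) + (-0.15)(0.210375) = 0.23326875
(I − A)⁻¹ = adj(I−A) / det(I−A) ≈
  [   1.66868     0.20899     0.30598     0.48871]
  [   0.07716     1.35841     0.19398     0.09967]
  [   0.57873     0.18809     1.45487     0.74753]
  [   0.90186     0.45977     0.87828     1.99823]
The output multiplier for sector j is the column-j sum of the Leontief inverse (I − A)⁻¹ = adj(I−A) / det(I−A).
Column T of adj(I−A): (0.114000, 0.023250, 0.174375, 0.466125); det(I−A) = 0.23326875.
m_T = (0.114000 + 0.023250 + 0.174375 + 0.466125) / 0.23326875 = 0.77775 / 0.23326875 ≈ 3.3341.

m_T = 3.3341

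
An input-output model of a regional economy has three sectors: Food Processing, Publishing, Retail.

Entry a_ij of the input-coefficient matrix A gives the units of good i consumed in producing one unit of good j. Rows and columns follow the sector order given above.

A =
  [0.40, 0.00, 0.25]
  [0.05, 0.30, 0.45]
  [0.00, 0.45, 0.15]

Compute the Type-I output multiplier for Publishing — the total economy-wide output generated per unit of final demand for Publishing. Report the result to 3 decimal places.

I − A =
  [   0.60     0.00    -0.25]
  [  -0.05     0.70    -0.45]
  [   0.00    -0.45     0.85]
Cofactors of I−A, C_ij = (−1)^(i+j)·(minor ij) (rows/columns in the sector order above):
  C_11 = (0.70)(0.85) − (-0.45)(-0.45) = 0.3925
  C_12 = −[(-0.05)(0.85) − (-0.45)(0.00)] = 0.0425
  C_13 = (-0.05)(-0.45) − (0.70)(0.00) = 0.0225
  C_21 = −[(0.00)(0.85) − (-0.25)(-0.45)] = 0.1125
  C_22 = (0.60)(0.85) − (-0.25)(0.00) = 0.5100
  C_23 = −[(0.60)(-0.45) − (0.00)(0.00)] = 0.2700
  C_31 = (0.00)(-0.45) − (-0.25)(0.70) = 0.1750
  C_32 = −[(0.60)(-0.45) − (-0.25)(-0.05)] = 0.2825
  C_33 = (0.60)(0.70) − (0.00)(-0.05) = 0.4200
det(I−A) = Σ_j (I−A)_1j·C_1j = (0.60)(0.3925) + (0.00)(0.0425) + (-0.25)(0.0225) = 0.229875
adj(I−A) = Cᵀ =
  [ 0.3925   0.1125   0.1750]
  [ 0.0425   0.5100   0.2825]
  [ 0.0225   0.2700   0.4200]
(I − A)⁻¹ = adj(I−A) / det(I−A) ≈
  [   1.7074     0.4894     0.7613]
  [   0.1849     2.2186     1.2289]
  [   0.0979     1.1746     1.8271]
The output multiplier for sector j is the column-j sum of the Leontief inverse (I − A)⁻¹ = adj(I−A) / det(I−A).
Column P of adj(I−A): (0.1125, 0.5100, 0.2700); det(I−A) = 0.229875.
m_P = (0.1125 + 0.5100 + 0.2700) / 0.229875 = 0.8925 / 0.229875 ≈ 3.883.

m_P = 3.883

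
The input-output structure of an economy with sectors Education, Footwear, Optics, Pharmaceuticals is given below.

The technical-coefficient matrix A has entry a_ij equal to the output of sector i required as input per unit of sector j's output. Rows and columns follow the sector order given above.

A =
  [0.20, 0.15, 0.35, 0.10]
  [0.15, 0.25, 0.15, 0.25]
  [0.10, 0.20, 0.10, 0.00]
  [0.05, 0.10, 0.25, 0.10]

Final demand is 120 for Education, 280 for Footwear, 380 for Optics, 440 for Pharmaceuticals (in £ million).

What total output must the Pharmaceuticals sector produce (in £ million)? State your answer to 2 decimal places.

I − A =
  [   0.80    -0.15    -0.35    -0.10]
  [  -0.15     0.75    -0.15    -0.25]
  [  -0.10    -0.20     0.90     0.00]
  [  -0.05    -0.10    -0.25     0.90]
Compute the cofactors C_ij = (−1)^(i+j)·(3×3 minor ij) of I−A; the adjugate is their transpose:
adj(I−A) = Cᵀ =
  [ 0.545500   0.198500   0.277375   0.115750]
  [ 0.152500   0.609500   0.212625   0.186250]
  [ 0.094500   0.157500   0.492625   0.054250]
  [ 0.073500   0.122500   0.175875   0.456750]
det(I−A) = Σ_j (I−A)_1j·C_1j = (0.80)(0.545500) + (-0.15)(0.152500) + (-0.35)(0.094500) + (-0.10)(0.073500) = 0.3731
(I − A)⁻¹ = adj(I−A) / det(I−A) ≈
  [   1.4621     0.5320     0.7434     0.3102]
  [   0.4087     1.6336     0.5699     0.4992]
  [   0.2533     0.4221     1.3204     0.1454]
  [   0.1970     0.3283     0.4714     1.2242]
x = (I − A)⁻¹ d = adj(I−A)·d / det(I−A), with det(I−A) = 0.3731:
  x_1 = (0.545500·120 + 0.198500·280 + 0.277375·380 + 0.115750·440) / 0.3731 = 277.3725 / 0.3731 ≈ 743.43
  x_2 = (0.152500·120 + 0.609500·280 + 0.212625·380 + 0.186250·440) / 0.3731 = 351.7075 / 0.3731 ≈ 942.66
  x_3 = (0.094500·120 + 0.157500·280 + 0.492625·380 + 0.054250·440) / 0.3731 = 266.5075 / 0.3731 ≈ 714.31
  x_4 = (0.073500·120 + 0.122500·280 + 0.175875·380 + 0.456750·440) / 0.3731 = 310.9225 / 0.3731 ≈ 833.35

x_4 = 833.35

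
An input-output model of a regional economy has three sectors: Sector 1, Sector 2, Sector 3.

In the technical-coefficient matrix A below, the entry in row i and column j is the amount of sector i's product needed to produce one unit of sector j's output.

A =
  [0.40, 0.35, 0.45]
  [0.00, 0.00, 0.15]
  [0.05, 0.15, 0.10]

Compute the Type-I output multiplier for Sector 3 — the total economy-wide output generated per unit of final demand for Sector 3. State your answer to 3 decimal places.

I − A =
  [   0.60    -0.35    -0.45]
  [   0.00     1.00    -0.15]
  [  -0.05    -0.15     0.90]
Cofactors of I−A, C_ij = (−1)^(i+j)·(minor ij) (rows/columns in the sector order above):
  C_11 = (1.00)(0.90) − (-0.15)(-0.15) = 0.8775
  C_12 = −[(0.00)(0.90) − (-0.15)(-0.05)] = 0.0075
  C_13 = (0.00)(-0.15) − (1.00)(-0.05) = 0.0500
  C_21 = −[(-0.35)(0.90) − (-0.45)(-0.15)] = 0.3825
  C_22 = (0.60)(0.90) − (-0.45)(-0.05) = 0.5175
  C_23 = −[(0.60)(-0.15) − (-0.35)(-0.05)] = 0.1075
  C_31 = (-0.35)(-0.15) − (-0.45)(1.00) = 0.5025
  C_32 = −[(0.60)(-0.15) − (-0.45)(0.00)] = 0.0900
  C_33 = (0.60)(1.00) − (-0.35)(0.00) = 0.6000
det(I−A) = Σ_j (I−A)_1j·C_1j = (0.60)(0.8775) + (-0.35)(0.0075) + (-0.45)(0.0500) = 0.501375
adj(I−A) = Cᵀ =
  [ 0.8775   0.3825   0.5025]
  [ 0.0075   0.5175   0.0900]
  [ 0.0500   0.1075   0.6000]
(I − A)⁻¹ = adj(I−A) / det(I−A) ≈
  [   1.7502     0.7629     1.0022]
  [   0.0150     1.0322     0.1795]
  [   0.0997     0.2144     1.1967]
The output multiplier for sector j is the column-j sum of the Leontief inverse (I − A)⁻¹ = adj(I−A) / det(I−A).
Column 3 of adj(I−A): (0.5025, 0.0900, 0.6000); det(I−A) = 0.501375.
m_3 = (0.5025 + 0.0900 + 0.6000) / 0.501375 = 1.1925 / 0.501375 ≈ 2.378.

m_3 = 2.378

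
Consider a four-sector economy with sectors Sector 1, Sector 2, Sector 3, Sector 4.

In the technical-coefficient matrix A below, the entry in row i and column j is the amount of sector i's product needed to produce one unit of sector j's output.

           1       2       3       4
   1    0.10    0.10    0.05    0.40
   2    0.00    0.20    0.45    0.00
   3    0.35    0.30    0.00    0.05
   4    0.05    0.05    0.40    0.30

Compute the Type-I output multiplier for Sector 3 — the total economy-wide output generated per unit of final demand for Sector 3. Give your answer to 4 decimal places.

m_3 = 3.9580

I − A =
  [   0.90    -0.10    -0.05    -0.40]
  [   0.00     0.80    -0.45     0.00]
  [  -0.35    -0.30     1.00    -0.05]
  [  -0.05    -0.05    -0.40     0.70]
Compute the cofactors C_ij = (−1)^(i+j)·(3×3 minor ij) of I−A; the adjugate is their transpose:
adj(I−A) = Cᵀ =
  [ 0.448375   0.146625   0.196500   0.270250]
  [ 0.111375   0.523625   0.274500   0.083250]
  [ 0.198000   0.217000   0.488000   0.148000]
  [ 0.153125   0.171875   0.312500   0.568750]
det(I−A) = Σ_j (I−A)_1j·C_1j = (0.90)(0.448375) + (-0.10)(0.111375) + (-0.05)(0.198000) + (-0.40)(0.153125) = 0.32125
(I − A)⁻¹ = adj(I−A) / det(I−A) ≈
  [   1.39572     0.45642     0.61167     0.84125]
  [   0.34669     1.62996     0.85447     0.25914]
  [   0.61634     0.67549     1.51907     0.46070]
  [   0.47665     0.53502     0.97276     1.77043]
The output multiplier for sector j is the column-j sum of the Leontief inverse (I − A)⁻¹ = adj(I−A) / det(I−A).
Column 3 of adj(I−A): (0.196500, 0.274500, 0.488000, 0.312500); det(I−A) = 0.32125.
m_3 = (0.196500 + 0.274500 + 0.488000 + 0.312500) / 0.32125 = 1.2715 / 0.32125 ≈ 3.9580.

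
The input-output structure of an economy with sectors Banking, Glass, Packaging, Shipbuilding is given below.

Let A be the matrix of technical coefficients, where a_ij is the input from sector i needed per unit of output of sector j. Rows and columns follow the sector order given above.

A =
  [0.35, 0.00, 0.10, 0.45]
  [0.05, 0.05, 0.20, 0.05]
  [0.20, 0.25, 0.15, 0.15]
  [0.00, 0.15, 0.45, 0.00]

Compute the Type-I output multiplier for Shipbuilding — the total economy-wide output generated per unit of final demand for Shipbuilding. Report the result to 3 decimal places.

I − A =
  [   0.65     0.00    -0.10    -0.45]
  [  -0.05     0.95    -0.20    -0.05]
  [  -0.20    -0.25     0.85    -0.15]
  [   0.00    -0.15    -0.45     1.00]
Compute the cofactors C_ij = (−1)^(i+j)·(3×3 minor ij) of I−A; the adjugate is their transpose:
adj(I−A) = Cᵀ =
  [ 0.676875   0.135250   0.300125   0.356375]
  [ 0.083625   0.448125   0.159750   0.084000]
  [ 0.202125   0.190625   0.609250   0.191875]
  [ 0.103500   0.153000   0.298125   0.472125]
det(I−A) = Σ_j (I−A)_1j·C_1j = (0.65)(0.676875) + (0.00)(0.083625) + (-0.10)(0.202125) + (-0.45)(0.103500) = 0.37318125
(I − A)⁻¹ = adj(I−A) / det(I−A) ≈
  [   1.8138     0.3624     0.8042     0.9550]
  [   0.2241     1.2008     0.4281     0.2251]
  [   0.5416     0.5108     1.6326     0.5142]
  [   0.2773     0.4100     0.7989     1.2651]
The output multiplier for sector j is the column-j sum of the Leontief inverse (I − A)⁻¹ = adj(I−A) / det(I−A).
Column S of adj(I−A): (0.356375, 0.084000, 0.191875, 0.472125); det(I−A) = 0.37318125.
m_S = (0.356375 + 0.084000 + 0.191875 + 0.472125) / 0.37318125 = 1.104375 / 0.37318125 ≈ 2.959.

m_S = 2.959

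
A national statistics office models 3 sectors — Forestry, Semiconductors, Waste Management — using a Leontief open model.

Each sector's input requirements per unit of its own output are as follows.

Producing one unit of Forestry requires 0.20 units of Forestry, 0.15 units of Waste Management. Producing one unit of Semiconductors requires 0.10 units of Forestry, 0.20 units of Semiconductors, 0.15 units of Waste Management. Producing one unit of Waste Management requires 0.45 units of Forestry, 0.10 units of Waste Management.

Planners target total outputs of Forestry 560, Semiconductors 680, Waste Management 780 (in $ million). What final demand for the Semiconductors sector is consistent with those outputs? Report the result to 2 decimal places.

d_2 = 544.00

I − A =
  [   0.80    -0.10    -0.45]
  [   0.00     0.80     0.00]
  [  -0.15    -0.15     0.90]
d = (I − A) x:
  d_1 = (+0.80)·560 + (-0.10)·680 + (-0.45)·780 = 29.00
  d_2 = (+0.00)·560 + (+0.80)·680 + (+0.00)·780 = 544.00
  d_3 = (-0.15)·560 + (-0.15)·680 + (+0.90)·780 = 516.00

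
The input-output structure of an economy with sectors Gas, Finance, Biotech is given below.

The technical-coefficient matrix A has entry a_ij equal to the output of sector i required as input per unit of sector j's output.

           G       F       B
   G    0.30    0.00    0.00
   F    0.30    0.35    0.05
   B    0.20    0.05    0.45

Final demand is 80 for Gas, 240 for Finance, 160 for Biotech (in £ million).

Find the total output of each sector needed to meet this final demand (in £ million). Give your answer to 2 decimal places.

I − A =
  [   0.70     0.00     0.00]
  [  -0.30     0.65    -0.05]
  [  -0.20    -0.05     0.55]
Cofactors of I−A, C_ij = (−1)^(i+j)·(minor ij) (rows/columns in the sector order above):
  C_11 = (0.65)(0.55) − (-0.05)(-0.05) = 0.3550
  C_12 = −[(-0.30)(0.55) − (-0.05)(-0.20)] = 0.1750
  C_13 = (-0.30)(-0.05) − (0.65)(-0.20) = 0.1450
  C_21 = −[(0.00)(0.55) − (0.00)(-0.05)] = 0.0000
  C_22 = (0.70)(0.55) − (0.00)(-0.20) = 0.3850
  C_23 = −[(0.70)(-0.05) − (0.00)(-0.20)] = 0.0350
  C_31 = (0.00)(-0.05) − (0.00)(0.65) = 0.0000
  C_32 = −[(0.70)(-0.05) − (0.00)(-0.30)] = 0.0350
  C_33 = (0.70)(0.65) − (0.00)(-0.30) = 0.4550
det(I−A) = Σ_j (I−A)_1j·C_1j = (0.70)(0.3550) + (0.00)(0.1750) + (0.00)(0.1450) = 0.2485
adj(I−A) = Cᵀ =
  [ 0.3550   0.0000   0.0000]
  [ 0.1750   0.3850   0.0350]
  [ 0.1450   0.0350   0.4550]
(I − A)⁻¹ = adj(I−A) / det(I−A) ≈
  [   1.4286     0.0000     0.0000]
  [   0.7042     1.5493     0.1408]
  [   0.5835     0.1408     1.8310]
x = (I − A)⁻¹ d = adj(I−A)·d / det(I−A), with det(I−A) = 0.2485:
  x_G = (0.3550·80 + 0.0000·240 + 0.0000·160) / 0.2485 = 28.40 / 0.2485 ≈ 114.29
  x_F = (0.1750·80 + 0.3850·240 + 0.0350·160) / 0.2485 = 112.00 / 0.2485 ≈ 450.70
  x_B = (0.1450·80 + 0.0350·240 + 0.4550·160) / 0.2485 = 92.80 / 0.2485 ≈ 373.44

x_G = 114.29, x_F = 450.70, x_B = 373.44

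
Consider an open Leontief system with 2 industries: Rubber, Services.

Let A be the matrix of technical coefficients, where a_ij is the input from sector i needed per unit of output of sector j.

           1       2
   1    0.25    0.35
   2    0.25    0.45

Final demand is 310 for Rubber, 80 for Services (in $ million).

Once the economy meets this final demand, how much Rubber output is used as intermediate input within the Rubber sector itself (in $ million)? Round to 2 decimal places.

I − A =
  [   0.75    -0.35]
  [  -0.25     0.55]
det(I−A) = (0.75)(0.55) − (-0.35)(-0.25) = 0.3250
adj(I−A) = [[0.55, 0.35], [0.25, 0.75]]
(I − A)⁻¹ = adj(I−A) / det(I−A) ≈
  [   1.6923     1.0769]
  [   0.7692     2.3077]
First solve x = (I − A)⁻¹ d = adj(I−A)·d / det(I−A); in particular x_1 = (0.55·310 + 0.35·80) / 0.3250 = 198.50 / 0.3250 ≈ 610.7692.
Intermediate flow from 1 to 1: z_11 = a_11 · x_1 = 0.25 × 198.50 / 0.3250 = 49.625 / 0.3250 ≈ 152.69.

z_11 = 152.69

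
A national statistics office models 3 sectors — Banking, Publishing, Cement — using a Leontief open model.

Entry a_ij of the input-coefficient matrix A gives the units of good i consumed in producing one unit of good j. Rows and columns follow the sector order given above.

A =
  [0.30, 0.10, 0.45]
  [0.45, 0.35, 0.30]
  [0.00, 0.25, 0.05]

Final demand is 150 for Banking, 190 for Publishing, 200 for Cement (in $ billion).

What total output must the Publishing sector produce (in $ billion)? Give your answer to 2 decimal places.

I − A =
  [   0.70    -0.10    -0.45]
  [  -0.45     0.65    -0.30]
  [   0.00    -0.25     0.95]
Cofactors of I−A, C_ij = (−1)^(i+j)·(minor ij) (rows/columns in the sector order above):
  C_11 = (0.65)(0.95) − (-0.30)(-0.25) = 0.5425
  C_12 = −[(-0.45)(0.95) − (-0.30)(0.00)] = 0.4275
  C_13 = (-0.45)(-0.25) − (0.65)(0.00) = 0.1125
  C_21 = −[(-0.10)(0.95) − (-0.45)(-0.25)] = 0.2075
  C_22 = (0.70)(0.95) − (-0.45)(0.00) = 0.6650
  C_23 = −[(0.70)(-0.25) − (-0.10)(0.00)] = 0.1750
  C_31 = (-0.10)(-0.30) − (-0.45)(0.65) = 0.3225
  C_32 = −[(0.70)(-0.30) − (-0.45)(-0.45)] = 0.4125
  C_33 = (0.70)(0.65) − (-0.10)(-0.45) = 0.4100
det(I−A) = Σ_j (I−A)_1j·C_1j = (0.70)(0.5425) + (-0.10)(0.4275) + (-0.45)(0.1125) = 0.286375
adj(I−A) = Cᵀ =
  [ 0.5425   0.2075   0.3225]
  [ 0.4275   0.6650   0.4125]
  [ 0.1125   0.1750   0.4100]
(I − A)⁻¹ = adj(I−A) / det(I−A) ≈
  [   1.8944     0.7246     1.1261]
  [   1.4928     2.3221     1.4404]
  [   0.3928     0.6111     1.4317]
x = (I − A)⁻¹ d = adj(I−A)·d / det(I−A), with det(I−A) = 0.286375:
  x_B = (0.5425·150 + 0.2075·190 + 0.3225·200) / 0.286375 = 185.30 / 0.286375 ≈ 647.05
  x_P = (0.4275·150 + 0.6650·190 + 0.4125·200) / 0.286375 = 272.975 / 0.286375 ≈ 953.21
  x_C = (0.1125·150 + 0.1750·190 + 0.4100·200) / 0.286375 = 132.125 / 0.286375 ≈ 461.37

x_P = 953.21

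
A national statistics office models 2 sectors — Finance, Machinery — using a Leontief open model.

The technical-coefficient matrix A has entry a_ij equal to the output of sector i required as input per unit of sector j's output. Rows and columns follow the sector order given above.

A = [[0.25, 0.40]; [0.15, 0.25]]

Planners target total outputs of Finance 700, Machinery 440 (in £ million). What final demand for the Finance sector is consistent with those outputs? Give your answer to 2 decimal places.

I − A =
  [   0.75    -0.40]
  [  -0.15     0.75]
d = (I − A) x:
  d_1 = (+0.75)·700 + (-0.40)·440 = 349.00
  d_2 = (-0.15)·700 + (+0.75)·440 = 225.00

d_1 = 349.00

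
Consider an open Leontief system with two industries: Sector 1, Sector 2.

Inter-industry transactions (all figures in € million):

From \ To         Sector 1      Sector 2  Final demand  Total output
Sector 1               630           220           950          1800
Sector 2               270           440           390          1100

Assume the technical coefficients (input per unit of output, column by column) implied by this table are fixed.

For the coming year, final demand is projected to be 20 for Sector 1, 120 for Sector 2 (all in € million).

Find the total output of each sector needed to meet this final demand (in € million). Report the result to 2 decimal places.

x_1 = 100.00, x_2 = 225.00

Technical coefficients a_ij = z_ij / X_j:
  a_11 = 630/1800 = 0.35, a_21 = 270/1800 = 0.15
  a_12 = 220/1100 = 0.20, a_22 = 440/1100 = 0.40
I − A =
  [   0.65    -0.20]
  [  -0.15     0.60]
det(I−A) = (0.65)(0.60) − (-0.20)(-0.15) = 0.3600
adj(I−A) = [[0.60, 0.20], [0.15, 0.65]]
(I − A)⁻¹ = adj(I−A) / det(I−A) ≈
  [   1.6667     0.5556]
  [   0.4167     1.8056]
x = (I − A)⁻¹ d = adj(I−A)·d / det(I−A), with det(I−A) = 0.3600:
  x_1 = (0.60·20 + 0.20·120) / 0.3600 = 36.00 / 0.3600 = 100.00
  x_2 = (0.15·20 + 0.65·120) / 0.3600 = 81.00 / 0.3600 = 225.00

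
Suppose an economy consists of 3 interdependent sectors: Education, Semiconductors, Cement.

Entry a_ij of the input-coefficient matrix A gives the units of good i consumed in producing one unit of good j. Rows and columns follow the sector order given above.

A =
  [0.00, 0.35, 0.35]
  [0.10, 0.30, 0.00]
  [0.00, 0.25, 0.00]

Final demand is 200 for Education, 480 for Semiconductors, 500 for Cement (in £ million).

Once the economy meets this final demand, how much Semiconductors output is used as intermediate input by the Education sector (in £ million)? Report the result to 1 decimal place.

I − A =
  [   1.00    -0.35    -0.35]
  [  -0.10     0.70     0.00]
  [   0.00    -0.25     1.00]
Cofactors of I−A, C_ij = (−1)^(i+j)·(minor ij) (rows/columns in the sector order above):
  C_11 = (0.70)(1.00) − (0.00)(-0.25) = 0.7000
  C_12 = −[(-0.10)(1.00) − (0.00)(0.00)] = 0.1000
  C_13 = (-0.10)(-0.25) − (0.70)(0.00) = 0.0250
  C_21 = −[(-0.35)(1.00) − (-0.35)(-0.25)] = 0.4375
  C_22 = (1.00)(1.00) − (-0.35)(0.00) = 1.0000
  C_23 = −[(1.00)(-0.25) − (-0.35)(0.00)] = 0.2500
  C_31 = (-0.35)(0.00) − (-0.35)(0.70) = 0.2450
  C_32 = −[(1.00)(0.00) − (-0.35)(-0.10)] = 0.0350
  C_33 = (1.00)(0.70) − (-0.35)(-0.10) = 0.6650
det(I−A) = Σ_j (I−A)_1j·C_1j = (1.00)(0.7000) + (-0.35)(0.1000) + (-0.35)(0.0250) = 0.65625
adj(I−A) = Cᵀ =
  [ 0.7000   0.4375   0.2450]
  [ 0.1000   1.0000   0.0350]
  [ 0.0250   0.2500   0.6650]
(I − A)⁻¹ = adj(I−A) / det(I−A) ≈
  [   1.0667     0.6667     0.3733]
  [   0.1524     1.5238     0.0533]
  [   0.0381     0.3810     1.0133]
First solve x = (I − A)⁻¹ d = adj(I−A)·d / det(I−A); in particular x_1 = (0.7000·200 + 0.4375·480 + 0.2450·500) / 0.65625 = 472.50 / 0.65625 = 720.000.
Intermediate flow from 2 to 1: z_21 = a_21 · x_1 = 0.10 × 472.50 / 0.65625 = 47.25 / 0.65625 = 72.0.

z_21 = 72.0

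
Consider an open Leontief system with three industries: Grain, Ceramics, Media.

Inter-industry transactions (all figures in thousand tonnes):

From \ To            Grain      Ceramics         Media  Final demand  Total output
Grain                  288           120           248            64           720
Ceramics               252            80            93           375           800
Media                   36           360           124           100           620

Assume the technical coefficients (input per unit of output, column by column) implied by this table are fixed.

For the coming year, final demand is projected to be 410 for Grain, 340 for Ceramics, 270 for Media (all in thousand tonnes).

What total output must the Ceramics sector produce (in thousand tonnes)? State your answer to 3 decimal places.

Technical coefficients a_ij = z_ij / X_j:
  a_11 = 288/720 = 0.40, a_21 = 252/720 = 0.35, a_31 = 36/720 = 0.05
  a_12 = 120/800 = 0.15, a_22 = 80/800 = 0.10, a_32 = 360/800 = 0.45
  a_13 = 248/620 = 0.40, a_23 = 93/620 = 0.15, a_33 = 124/620 = 0.20
I − A =
  [   0.60    -0.15    -0.40]
  [  -0.35     0.90    -0.15]
  [  -0.05    -0.45     0.80]
Cofactors of I−A, C_ij = (−1)^(i+j)·(minor ij) (rows/columns in the sector order above):
  C_11 = (0.90)(0.80) − (-0.15)(-0.45) = 0.6525
  C_12 = −[(-0.35)(0.80) − (-0.15)(-0.05)] = 0.2875
  C_13 = (-0.35)(-0.45) − (0.90)(-0.05) = 0.2025
  C_21 = −[(-0.15)(0.80) − (-0.40)(-0.45)] = 0.3000
  C_22 = (0.60)(0.80) − (-0.40)(-0.05) = 0.4600
  C_23 = −[(0.60)(-0.45) − (-0.15)(-0.05)] = 0.2775
  C_31 = (-0.15)(-0.15) − (-0.40)(0.90) = 0.3825
  C_32 = −[(0.60)(-0.15) − (-0.40)(-0.35)] = 0.2300
  C_33 = (0.60)(0.90) − (-0.15)(-0.35) = 0.4875
det(I−A) = Σ_j (I−A)_1j·C_1j = (0.60)(0.6525) + (-0.15)(0.2875) + (-0.40)(0.2025) = 0.267375
adj(I−A) = Cᵀ =
  [ 0.6525   0.3000   0.3825]
  [ 0.2875   0.4600   0.2300]
  [ 0.2025   0.2775   0.4875]
(I − A)⁻¹ = adj(I−A) / det(I−A) ≈
  [   2.4404     1.1220     1.4306]
  [   1.0753     1.7204     0.8602]
  [   0.7574     1.0379     1.8233]
x = (I − A)⁻¹ d = adj(I−A)·d / det(I−A), with det(I−A) = 0.267375:
  x_1 = (0.6525·410 + 0.3000·340 + 0.3825·270) / 0.267375 = 472.80 / 0.267375 ≈ 1768.303
  x_2 = (0.2875·410 + 0.4600·340 + 0.2300·270) / 0.267375 = 336.375 / 0.267375 ≈ 1258.065
  x_3 = (0.2025·410 + 0.2775·340 + 0.4875·270) / 0.267375 = 309.00 / 0.267375 ≈ 1155.680

x_2 = 1258.065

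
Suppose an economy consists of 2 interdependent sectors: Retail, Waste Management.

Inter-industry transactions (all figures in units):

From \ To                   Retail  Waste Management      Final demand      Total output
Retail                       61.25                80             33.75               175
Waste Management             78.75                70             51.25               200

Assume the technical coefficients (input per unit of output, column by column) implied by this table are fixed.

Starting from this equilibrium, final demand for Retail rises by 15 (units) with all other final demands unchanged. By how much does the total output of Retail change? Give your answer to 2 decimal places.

Technical coefficients a_ij = z_ij / X_j:
  a_RR = 61.25/175 = 0.35, a_WR = 78.75/175 = 0.45
  a_RW = 80/200 = 0.40, a_WW = 70/200 = 0.35
I − A =
  [   0.65    -0.40]
  [  -0.45     0.65]
det(I−A) = (0.65)(0.65) − (-0.40)(-0.45) = 0.2425
adj(I−A) = [[0.65, 0.40], [0.45, 0.65]]
(I − A)⁻¹ = adj(I−A) / det(I−A) ≈
  [   2.6804     1.6495]
  [   1.8557     2.6804]
Δx = (I − A)⁻¹ Δd with Δd having +15 in the Retail component and 0 elsewhere.
So Δx_R = L_RR · (+15), where L_RR = adj(I−A)_RR / det(I−A) = 0.65 / 0.2425.
Δx_R = 0.65 × (+15) / 0.2425 = 9.75 / 0.2425 ≈ 40.21.

Δx_R = 40.21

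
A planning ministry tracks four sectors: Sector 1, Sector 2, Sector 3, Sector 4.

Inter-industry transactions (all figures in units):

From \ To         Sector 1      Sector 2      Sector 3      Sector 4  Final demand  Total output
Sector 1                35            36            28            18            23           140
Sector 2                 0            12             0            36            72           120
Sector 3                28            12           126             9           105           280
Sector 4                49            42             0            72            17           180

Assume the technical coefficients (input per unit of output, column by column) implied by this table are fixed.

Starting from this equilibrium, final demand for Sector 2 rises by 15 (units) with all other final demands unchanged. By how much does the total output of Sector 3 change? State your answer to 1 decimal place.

Technical coefficients a_ij = z_ij / X_j:
  a_11 = 35/140 = 0.25, a_21 = 0/140 = 0.00, a_31 = 28/140 = 0.20, a_41 = 49/140 = 0.35
  a_12 = 36/120 = 0.30, a_22 = 12/120 = 0.10, a_32 = 12/120 = 0.10, a_42 = 42/120 = 0.35
  a_13 = 28/280 = 0.10, a_23 = 0/280 = 0.00, a_33 = 126/280 = 0.45, a_43 = 0/280 = 0.00
  a_14 = 18/180 = 0.10, a_24 = 36/180 = 0.20, a_34 = 9/180 = 0.05, a_44 = 72/180 = 0.40
I − A =
  [   0.75    -0.30    -0.10    -0.10]
  [   0.00     0.90     0.00    -0.20]
  [  -0.20    -0.10     0.55    -0.05]
  [  -0.35    -0.35     0.00     0.60]
Compute the cofactors C_ij = (−1)^(i+j)·(3×3 minor ij) of I−A; the adjugate is their transpose:
adj(I−A) = Cᵀ =
  [ 0.258500   0.126000   0.047000   0.089000]
  [ 0.038500   0.214500   0.007000   0.078500]
  [ 0.116750   0.102875   0.300000   0.078750]
  [ 0.173250   0.198625   0.031500   0.353250]
det(I−A) = Σ_j (I−A)_1j·C_1j = (0.75)(0.258500) + (-0.30)(0.038500) + (-0.10)(0.116750) + (-0.10)(0.173250) = 0.153325
(I − A)⁻¹ = adj(I−A) / det(I−A) ≈
  [   1.6860     0.8218     0.3065     0.5805]
  [   0.2511     1.3990     0.0457     0.5120]
  [   0.7615     0.6710     1.9566     0.5136]
  [   1.1300     1.2955     0.2054     2.3039]
Δx = (I − A)⁻¹ Δd with Δd having +15 in the Sector 2 component and 0 elsewhere.
So Δx_3 = L_32 · (+15), where L_32 = adj(I−A)_32 / det(I−A) = 0.102875 / 0.153325.
Δx_3 = 0.102875 × (+15) / 0.153325 = 1.543125 / 0.153325 ≈ 10.1.

Δx_3 = 10.1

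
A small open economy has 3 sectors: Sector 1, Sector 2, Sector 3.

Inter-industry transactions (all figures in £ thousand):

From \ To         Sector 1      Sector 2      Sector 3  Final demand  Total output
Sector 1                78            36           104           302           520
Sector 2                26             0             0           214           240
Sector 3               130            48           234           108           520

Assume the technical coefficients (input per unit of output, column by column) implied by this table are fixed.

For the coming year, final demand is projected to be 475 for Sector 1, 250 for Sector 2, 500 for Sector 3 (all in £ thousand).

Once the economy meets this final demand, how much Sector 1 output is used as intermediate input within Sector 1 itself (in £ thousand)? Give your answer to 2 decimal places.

Technical coefficients a_ij = z_ij / X_j:
  a_11 = 78/520 = 0.15, a_21 = 26/520 = 0.05, a_31 = 130/520 = 0.25
  a_12 = 36/240 = 0.15, a_22 = 0/240 = 0.00, a_32 = 48/240 = 0.20
  a_13 = 104/520 = 0.20, a_23 = 0/520 = 0.00, a_33 = 234/520 = 0.45
I − A =
  [   0.85    -0.15    -0.20]
  [  -0.05     1.00     0.00]
  [  -0.25    -0.20     0.55]
Cofactors of I−A, C_ij = (−1)^(i+j)·(minor ij) (rows/columns in the sector order above):
  C_11 = (1.00)(0.55) − (0.00)(-0.20) = 0.5500
  C_12 = −[(-0.05)(0.55) − (0.00)(-0.25)] = 0.0275
  C_13 = (-0.05)(-0.20) − (1.00)(-0.25) = 0.2600
  C_21 = −[(-0.15)(0.55) − (-0.20)(-0.20)] = 0.1225
  C_22 = (0.85)(0.55) − (-0.20)(-0.25) = 0.4175
  C_23 = −[(0.85)(-0.20) − (-0.15)(-0.25)] = 0.2075
  C_31 = (-0.15)(0.00) − (-0.20)(1.00) = 0.2000
  C_32 = −[(0.85)(0.00) − (-0.20)(-0.05)] = 0.0100
  C_33 = (0.85)(1.00) − (-0.15)(-0.05) = 0.8425
det(I−A) = Σ_j (I−A)_1j·C_1j = (0.85)(0.5500) + (-0.15)(0.0275) + (-0.20)(0.2600) = 0.411375
adj(I−A) = Cᵀ =
  [ 0.5500   0.1225   0.2000]
  [ 0.0275   0.4175   0.0100]
  [ 0.2600   0.2075   0.8425]
(I − A)⁻¹ = adj(I−A) / det(I−A) ≈
  [   1.3370     0.2978     0.4862]
  [   0.0668     1.0149     0.0243]
  [   0.6320     0.5044     2.0480]
First solve x = (I − A)⁻¹ d = adj(I−A)·d / det(I−A); in particular x_1 = (0.5500·475 + 0.1225·250 + 0.2000·500) / 0.411375 = 391.875 / 0.411375 ≈ 952.5980.
Intermediate flow from 1 to 1: z_11 = a_11 · x_1 = 0.15 × 391.875 / 0.411375 = 58.78125 / 0.411375 ≈ 142.89.

z_11 = 142.89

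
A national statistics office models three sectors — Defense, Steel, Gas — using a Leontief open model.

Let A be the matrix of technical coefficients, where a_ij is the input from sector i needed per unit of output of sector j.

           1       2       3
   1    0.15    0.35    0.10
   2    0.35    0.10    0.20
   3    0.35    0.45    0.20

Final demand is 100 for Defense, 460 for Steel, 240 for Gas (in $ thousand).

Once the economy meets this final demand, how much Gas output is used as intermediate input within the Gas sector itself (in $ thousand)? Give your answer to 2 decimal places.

z_33 = 237.18

I − A =
  [   0.85    -0.35    -0.10]
  [  -0.35     0.90    -0.20]
  [  -0.35    -0.45     0.80]
Cofactors of I−A, C_ij = (−1)^(i+j)·(minor ij) (rows/columns in the sector order above):
  C_11 = (0.90)(0.80) − (-0.20)(-0.45) = 0.6300
  C_12 = −[(-0.35)(0.80) − (-0.20)(-0.35)] = 0.3500
  C_13 = (-0.35)(-0.45) − (0.90)(-0.35) = 0.4725
  C_21 = −[(-0.35)(0.80) − (-0.10)(-0.45)] = 0.3250
  C_22 = (0.85)(0.80) − (-0.10)(-0.35) = 0.6450
  C_23 = −[(0.85)(-0.45) − (-0.35)(-0.35)] = 0.5050
  C_31 = (-0.35)(-0.20) − (-0.10)(0.90) = 0.1600
  C_32 = −[(0.85)(-0.20) − (-0.10)(-0.35)] = 0.2050
  C_33 = (0.85)(0.90) − (-0.35)(-0.35) = 0.6425
det(I−A) = Σ_j (I−A)_1j·C_1j = (0.85)(0.6300) + (-0.35)(0.3500) + (-0.10)(0.4725) = 0.36575
adj(I−A) = Cᵀ =
  [ 0.6300   0.3250   0.1600]
  [ 0.3500   0.6450   0.2050]
  [ 0.4725   0.5050   0.6425]
(I − A)⁻¹ = adj(I−A) / det(I−A) ≈
  [   1.7225     0.8886     0.4375]
  [   0.9569     1.7635     0.5605]
  [   1.2919     1.3807     1.7567]
First solve x = (I − A)⁻¹ d = adj(I−A)·d / det(I−A); in particular x_3 = (0.4725·100 + 0.5050·460 + 0.6425·240) / 0.36575 = 433.75 / 0.36575 ≈ 1185.9193.
Intermediate flow from 3 to 3: z_33 = a_33 · x_3 = 0.20 × 433.75 / 0.36575 = 86.75 / 0.36575 ≈ 237.18.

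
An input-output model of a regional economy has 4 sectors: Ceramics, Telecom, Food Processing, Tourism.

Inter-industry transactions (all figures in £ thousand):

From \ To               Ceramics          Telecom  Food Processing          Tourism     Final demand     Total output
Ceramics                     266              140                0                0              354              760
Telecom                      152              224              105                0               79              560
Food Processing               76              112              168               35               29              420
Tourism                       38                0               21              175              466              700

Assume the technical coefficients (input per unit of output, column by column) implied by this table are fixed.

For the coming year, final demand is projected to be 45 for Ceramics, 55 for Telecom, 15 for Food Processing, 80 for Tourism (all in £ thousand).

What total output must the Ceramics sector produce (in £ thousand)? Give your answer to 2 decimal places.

Technical coefficients a_ij = z_ij / X_j:
  a_11 = 266/760 = 0.35, a_21 = 152/760 = 0.20, a_31 = 76/760 = 0.10, a_41 = 38/760 = 0.05
  a_12 = 140/560 = 0.25, a_22 = 224/560 = 0.40, a_32 = 112/560 = 0.20, a_42 = 0/560 = 0.00
  a_13 = 0/420 = 0.00, a_23 = 105/420 = 0.25, a_33 = 168/420 = 0.40, a_43 = 21/420 = 0.05
  a_14 = 0/700 = 0.00, a_24 = 0/700 = 0.00, a_34 = 35/700 = 0.05, a_44 = 175/700 = 0.25
I − A =
  [   0.65    -0.25     0.00     0.00]
  [  -0.20     0.60    -0.25     0.00]
  [  -0.10    -0.20     0.60    -0.05]
  [  -0.05     0.00    -0.05     0.75]
Compute the cofactors C_ij = (−1)^(i+j)·(3×3 minor ij) of I−A; the adjugate is their transpose:
adj(I−A) = Cᵀ =
  [ 0.231000   0.111875   0.046875   0.003125]
  [ 0.108875   0.290875   0.121875   0.008125]
  [ 0.076500   0.116875   0.255000   0.017000]
  [ 0.020500   0.015250   0.020125   0.165250]
det(I−A) = Σ_j (I−A)_1j·C_1j = (0.65)(0.231000) + (-0.25)(0.108875) + (0.00)(0.076500) + (0.00)(0.020500) = 0.12293125
(I − A)⁻¹ = adj(I−A) / det(I−A) ≈
  [   1.8791     0.9101     0.3813     0.0254]
  [   0.8857     2.3662     0.9914     0.0661]
  [   0.6223     0.9507     2.0743     0.1383]
  [   0.1668     0.1241     0.1637     1.3442]
x = (I − A)⁻¹ d = adj(I−A)·d / det(I−A), with det(I−A) = 0.12293125:
  x_1 = (0.231000·45 + 0.111875·55 + 0.046875·15 + 0.003125·80) / 0.12293125 = 17.50125 / 0.12293125 ≈ 142.37
  x_2 = (0.108875·45 + 0.290875·55 + 0.121875·15 + 0.008125·80) / 0.12293125 = 23.375625 / 0.12293125 ≈ 190.15
  x_3 = (0.076500·45 + 0.116875·55 + 0.255000·15 + 0.017000·80) / 0.12293125 = 15.055625 / 0.12293125 ≈ 122.47
  x_4 = (0.020500·45 + 0.015250·55 + 0.020125·15 + 0.165250·80) / 0.12293125 = 15.283125 / 0.12293125 ≈ 124.32

x_1 = 142.37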